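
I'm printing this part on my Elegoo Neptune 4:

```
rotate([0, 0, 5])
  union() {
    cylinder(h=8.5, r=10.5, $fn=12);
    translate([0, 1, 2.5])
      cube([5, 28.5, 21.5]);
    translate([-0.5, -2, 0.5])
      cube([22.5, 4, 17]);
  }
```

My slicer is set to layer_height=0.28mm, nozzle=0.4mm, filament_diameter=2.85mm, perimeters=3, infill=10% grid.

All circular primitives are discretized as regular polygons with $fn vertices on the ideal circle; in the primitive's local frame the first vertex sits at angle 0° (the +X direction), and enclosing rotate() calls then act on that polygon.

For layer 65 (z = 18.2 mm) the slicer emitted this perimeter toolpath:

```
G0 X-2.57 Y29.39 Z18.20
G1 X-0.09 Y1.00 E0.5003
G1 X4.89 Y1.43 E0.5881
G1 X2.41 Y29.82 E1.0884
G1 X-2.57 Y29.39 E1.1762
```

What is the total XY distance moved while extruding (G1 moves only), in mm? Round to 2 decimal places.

66.99 mm

Sum the Euclidean lengths of each G1 segment: total = 66.99 mm.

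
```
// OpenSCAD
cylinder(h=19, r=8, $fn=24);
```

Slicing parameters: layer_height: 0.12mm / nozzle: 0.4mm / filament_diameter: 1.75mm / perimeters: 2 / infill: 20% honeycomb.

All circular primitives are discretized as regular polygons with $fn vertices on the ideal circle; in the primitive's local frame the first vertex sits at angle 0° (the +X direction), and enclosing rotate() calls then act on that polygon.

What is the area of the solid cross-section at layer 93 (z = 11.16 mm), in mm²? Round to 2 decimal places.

198.77 mm²

At z = 11.16 mm: the cylinder: section is a regular 24-gon, circumradius r=8 (area = (24/2)·8.000²·sin(360°/24) = 198.77 mm²). Overall, the cross-section is a single solid region. Net area = 198.77 mm².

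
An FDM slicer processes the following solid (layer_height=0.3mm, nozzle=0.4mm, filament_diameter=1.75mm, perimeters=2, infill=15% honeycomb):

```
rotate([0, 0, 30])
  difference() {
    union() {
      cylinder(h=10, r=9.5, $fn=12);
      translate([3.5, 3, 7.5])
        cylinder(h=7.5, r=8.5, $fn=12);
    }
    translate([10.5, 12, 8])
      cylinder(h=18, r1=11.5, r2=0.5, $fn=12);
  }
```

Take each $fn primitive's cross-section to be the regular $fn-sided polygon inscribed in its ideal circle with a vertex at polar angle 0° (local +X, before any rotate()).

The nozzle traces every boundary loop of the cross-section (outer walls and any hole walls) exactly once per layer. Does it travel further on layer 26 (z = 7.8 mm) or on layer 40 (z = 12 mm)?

Layer 26 (z = 7.8): the r=9.5 cylinder contributes a regular 12-gon of circumradius 9.5 (perimeter = 2·12·9.500·sin(180°/12) = 59.01 mm); the cylinder at (3.5, 3): section is a regular 12-gon, circumradius r=8.5 (perimeter = 2·12·8.500·sin(180°/12) = 52.80 mm); Merging all regions: the regions partially overlap (shared area 161.69 mm²), so the edge portions inside another operand are dropped and the merged outline is re-measured after clipping — boundary = 65.61 mm; the cone at (10.5, 12) does not reach this height (z outside [8, 26]); After the difference (first − rest): none of the subtracted shapes is present at this height, so the result so far is unchanged — boundary = 65.61 mm; (whole slice rotated 30° about Z — lengths, areas and connectivity unchanged). So its perimeter = 65.61 mm. Layer 40 (z = 12): the cylinder is absent (z outside [0, 10]); the r=8.5 cylinder at (3.5, 3) gives a regular 12-gon of circumradius 8.5 (constant along its height) (perimeter = 2·12·8.500·sin(180°/12) = 52.80 mm); Taking the union: only the r=8.5 cylinder at (3.5, 3) is present, so the union is just that shape — boundary = 52.80 mm; the cone at (10.5, 12) (r1=11.5→r2=0.5) has section circumradius 9.056 here — a regular 12-gon (perimeter = 2·12·9.056·sin(180°/12) = 56.25 mm); Subtracting the remaining from the first: starting from the result so far, the cone at (10.5, 12) partially overlaps it — only the 51.03 mm² overlap (of its 246.01 mm²) is removed, clipping the outline — boundary = 52.59 mm; (whole slice rotated 30° about Z — lengths, areas and connectivity unchanged). So its perimeter = 52.59 mm. Layer 26 is larger (65.61 vs 52.59 mm).

layer 26 (z = 7.8 mm)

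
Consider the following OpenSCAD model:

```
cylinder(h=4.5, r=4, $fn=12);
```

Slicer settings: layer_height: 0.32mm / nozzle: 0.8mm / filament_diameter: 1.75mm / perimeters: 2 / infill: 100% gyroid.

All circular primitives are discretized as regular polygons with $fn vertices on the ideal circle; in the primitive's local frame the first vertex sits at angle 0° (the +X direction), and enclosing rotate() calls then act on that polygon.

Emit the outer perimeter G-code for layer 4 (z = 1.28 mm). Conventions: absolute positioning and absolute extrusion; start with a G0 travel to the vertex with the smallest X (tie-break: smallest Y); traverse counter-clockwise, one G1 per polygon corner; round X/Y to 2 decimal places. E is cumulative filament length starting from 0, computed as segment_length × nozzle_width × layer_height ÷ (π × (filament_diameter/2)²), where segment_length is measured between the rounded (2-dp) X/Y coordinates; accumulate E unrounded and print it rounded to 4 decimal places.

At z = 1.28 mm: the r=4 cylinder contributes a regular 12-gon of circumradius 4. The outline is a single polygon with 12 vertices. Extrusion per mm of travel: 0.8 × 0.32 / (π × 0.875²) = 0.106432. Accumulating E over each segment gives final E = 2.6429.

G0 X-4.00 Y0.00 Z1.28
G1 X-3.46 Y-2.00 E0.2205
G1 X-2.00 Y-3.46 E0.4402
G1 X0.00 Y-4.00 E0.6607
G1 X2.00 Y-3.46 E0.8812
G1 X3.46 Y-2.00 E1.1010
G1 X4.00 Y0.00 E1.3215
G1 X3.46 Y2.00 E1.5419
G1 X2.00 Y3.46 E1.7617
G1 X0.00 Y4.00 E1.9822
G1 X-2.00 Y3.46 E2.2027
G1 X-3.46 Y2.00 E2.4224
G1 X-4.00 Y0.00 E2.6429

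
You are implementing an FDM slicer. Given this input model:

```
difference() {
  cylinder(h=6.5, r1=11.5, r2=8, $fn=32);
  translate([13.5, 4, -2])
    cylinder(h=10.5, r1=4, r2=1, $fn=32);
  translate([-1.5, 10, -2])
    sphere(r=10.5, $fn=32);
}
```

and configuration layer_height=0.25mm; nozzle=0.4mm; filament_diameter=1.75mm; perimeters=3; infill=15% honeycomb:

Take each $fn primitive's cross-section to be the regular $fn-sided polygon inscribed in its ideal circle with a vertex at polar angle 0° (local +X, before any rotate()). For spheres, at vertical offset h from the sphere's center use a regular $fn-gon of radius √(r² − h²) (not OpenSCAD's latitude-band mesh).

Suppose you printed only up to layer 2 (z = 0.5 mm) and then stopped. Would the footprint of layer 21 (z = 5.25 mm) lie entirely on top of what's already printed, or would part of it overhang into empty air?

Compare the two slices. At z = 0.5: the cone (r1=11.5→r2=8) has section circumradius 11.231 here — a regular 32-gon (area = (32/2)·11.231²·sin(360°/32) = 393.71 mm²); the cone at (13.5, 4): at t=0.238 of its height the radius interpolates to r₁+(r₂−r₁)t = 3.286, giving a regular 32-gon of that circumradius (area = (32/2)·3.286²·sin(360°/32) = 33.70 mm²); the r=10.5 sphere at (-1.5, 10) contributes a regular 32-gon of circumradius √(10.5²−2.5²) = 10.198 (area = (32/2)·10.198²·sin(360°/32) = 324.63 mm²); Taking the first minus the rest: starting from the cone (393.71 mm²), the cone at (13.5, 4) partially overlaps it — only the 0.73 mm² overlap (of its 33.70 mm²) is removed, clipping the outline; the r=10.5 sphere at (-1.5, 10) partially overlaps it — only the 150.30 mm² overlap (of its 324.63 mm²) is removed, clipping the outline — area = 242.68 mm². At z = 5.25: the cone contributes a regular 32-gon of circumradius 8.673 (interpolated between r1=11.5 and r2=8 at t=0.808) (area = (32/2)·8.673²·sin(360°/32) = 234.80 mm²); the cone at (13.5, 4): at t=0.690 of its height the radius interpolates to r₁+(r₂−r₁)t = 1.929, giving a regular 32-gon of that circumradius (area = (32/2)·1.929²·sin(360°/32) = 11.61 mm²); the r=10.5 sphere at (-1.5, 10) contributes a regular 32-gon of circumradius √(10.5²−7.25²) = 7.595 (area = (32/2)·7.595²·sin(360°/32) = 180.07 mm²); Subtracting the remaining from the first: starting from the cone (234.80 mm²), the cone at (13.5, 4) misses the remaining region (no effect); the r=10.5 sphere at (-1.5, 10) partially overlaps it — only the 53.70 mm² overlap (of its 180.07 mm²) is removed, clipping the outline — area = 181.10 mm². Checking containment: at z = 5.25 the cross-section extends beyond the z = 0.5 cross-section by about 42.94 mm².

part overhangs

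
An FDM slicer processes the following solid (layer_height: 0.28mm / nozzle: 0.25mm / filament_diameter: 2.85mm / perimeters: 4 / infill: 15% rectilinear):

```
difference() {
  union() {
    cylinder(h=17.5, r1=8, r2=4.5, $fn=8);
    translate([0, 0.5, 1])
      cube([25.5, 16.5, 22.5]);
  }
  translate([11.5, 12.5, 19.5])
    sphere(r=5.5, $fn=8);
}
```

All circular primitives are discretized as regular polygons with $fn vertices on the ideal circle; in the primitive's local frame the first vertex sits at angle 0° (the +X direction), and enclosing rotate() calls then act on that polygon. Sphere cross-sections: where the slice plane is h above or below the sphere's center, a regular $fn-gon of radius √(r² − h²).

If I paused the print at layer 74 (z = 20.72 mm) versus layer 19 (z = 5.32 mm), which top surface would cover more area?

Layer 74 (z = 20.72): the cone does not reach this height (z outside [0, 17.5]); the cube at (0, 0.5) is present — its section is the full 25.5×16.5 rectangle (area 420.75 mm²); Taking the union: only the 25.5×16.5 cube at (0, 0.5) is present, so the union is just that shape — area = 420.75 mm²; the sphere at (11.5, 12.5): section is a regular 8-gon, circumradius = √(r²−h²) = √(5.5²−1.22²) = 5.363 (area = (8/2)·5.363²·sin(360°/8) = 81.35 mm²); Taking the first minus the rest: starting from the result so far (420.75 mm²), the r=5.5 sphere at (11.5, 12.5) partially overlaps it — only the 79.55 mm² overlap (of its 81.35 mm²) is removed, clipping the outline — area = 341.20 mm². So its area = 341.20 mm². Layer 19 (z = 5.32): the cone contributes a regular 8-gon of circumradius 6.936 (interpolated between r1=8 and r2=4.5 at t=0.304) (area = (8/2)·6.936²·sin(360°/8) = 136.07 mm²); the cube at (0, 0.5) is present — its section is the full 25.5×16.5 rectangle (area 420.75 mm²); Taking the union: the regions partially overlap — summed areas 556.82 mm² minus the doubly-counted overlap 30.60 mm² gives 526.22 mm² — area = 526.22 mm²; the sphere at (11.5, 12.5) is absent (|z−center|=14.180 > r=5.5); Taking the first minus the rest: none of the subtracted shapes is present at this height, so that combined region is unchanged — area = 526.22 mm². So its area = 526.22 mm². Layer 19 is larger (526.22 vs 341.20 mm²).

layer 19 (z = 5.32 mm)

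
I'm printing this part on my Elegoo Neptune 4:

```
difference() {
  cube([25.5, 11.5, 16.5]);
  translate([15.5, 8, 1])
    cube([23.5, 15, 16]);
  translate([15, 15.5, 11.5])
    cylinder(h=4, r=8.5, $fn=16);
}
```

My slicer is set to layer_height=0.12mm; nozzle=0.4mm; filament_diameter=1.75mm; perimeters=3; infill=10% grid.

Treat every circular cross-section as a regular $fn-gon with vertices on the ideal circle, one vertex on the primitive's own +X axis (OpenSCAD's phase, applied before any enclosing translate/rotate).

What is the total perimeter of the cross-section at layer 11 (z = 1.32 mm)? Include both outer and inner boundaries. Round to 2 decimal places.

74.00 mm

At z = 1.32 mm: the 25.5×11.5 cube contributes its full rectangle (perimeter 74.00 mm); the cube at (15.5, 8) (footprint 23.5×15) is included at this height (perimeter 77.00 mm); the cylinder at (15, 15.5) is absent (z outside [11.5, 15.5]); Subtracting the remaining from the first: starting from the 25.5×11.5 cube, the 23.5×15 cube at (15.5, 8) partially overlaps it — only the 35.00 mm² overlap (of its 352.50 mm²) is removed, clipping the outline — boundary = 74.00 mm. Overall, the cross-section is a single solid region. Total boundary length (outer) = 74.00 mm.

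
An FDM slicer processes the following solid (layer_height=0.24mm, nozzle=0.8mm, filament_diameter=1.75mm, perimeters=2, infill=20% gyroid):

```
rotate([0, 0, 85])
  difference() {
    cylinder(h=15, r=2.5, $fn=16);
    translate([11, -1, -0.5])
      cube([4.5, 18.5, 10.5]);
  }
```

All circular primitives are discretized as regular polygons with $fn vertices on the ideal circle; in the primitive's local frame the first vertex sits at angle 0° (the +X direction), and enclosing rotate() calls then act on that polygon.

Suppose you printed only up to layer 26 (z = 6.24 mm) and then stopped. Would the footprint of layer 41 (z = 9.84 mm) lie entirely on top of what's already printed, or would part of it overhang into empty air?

Compare the two slices. At z = 6.24: the cylinder: section is a regular 16-gon, circumradius r=2.5 (area = (16/2)·2.500²·sin(360°/16) = 19.13 mm²); the cube at (11, -1) (footprint 4.5×18.5) is included at this height (area 83.25 mm²); After the difference (first − rest): starting from the r=2.5 cylinder (19.13 mm²), the 4.5×18.5 cube at (11, -1) misses the remaining region (no effect) — area = 19.13 mm²; (rotated 85° about Z; rotation is an isometry so areas/perimeters/island counts are preserved). At z = 9.84: the r=2.5 cylinder contributes a regular 16-gon of circumradius 2.5 (area = (16/2)·2.500²·sin(360°/16) = 19.13 mm²); the cube at (11, -1) is present — its section is the full 4.5×18.5 rectangle (area 83.25 mm²); Subtracting the remaining from the first: starting from the r=2.5 cylinder (19.13 mm²), the 4.5×18.5 cube at (11, -1) misses the remaining region (no effect) — area = 19.13 mm²; (whole slice rotated 85° about Z — lengths, areas and connectivity unchanged). Checking containment: the cross-section at z = 9.84 is a subset of the cross-section at z = 6.24.

entirely on top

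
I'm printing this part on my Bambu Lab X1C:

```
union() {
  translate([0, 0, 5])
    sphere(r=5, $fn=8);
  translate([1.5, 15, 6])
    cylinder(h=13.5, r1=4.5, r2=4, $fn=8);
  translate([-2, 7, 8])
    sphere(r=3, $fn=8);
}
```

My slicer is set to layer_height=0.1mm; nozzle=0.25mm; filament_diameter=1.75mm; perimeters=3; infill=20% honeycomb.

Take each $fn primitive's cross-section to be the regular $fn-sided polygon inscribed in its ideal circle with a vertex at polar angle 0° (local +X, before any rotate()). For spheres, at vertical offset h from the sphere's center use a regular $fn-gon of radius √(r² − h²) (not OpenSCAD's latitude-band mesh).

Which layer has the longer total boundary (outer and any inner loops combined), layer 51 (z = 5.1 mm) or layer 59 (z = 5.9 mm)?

Layer 51 (z = 5.1): the r=5 sphere slices to a regular 8-gon of circumradius 4.999 (√(r²−h²) with h=0.1 from center) (perimeter = 2·8·4.999·sin(180°/8) = 30.61 mm); the cone at (1.5, 15) does not reach this height (z outside [6, 19.5]); the r=3 sphere at (-2, 7) slices to a regular 8-gon of circumradius 0.768 (√(r²−h²) with h=2.9 from center) (perimeter = 2·8·0.768·sin(180°/8) = 4.70 mm); Merging all regions: the 2 present regions are separate (no shared area or edge), so areas and boundary lengths simply add and each stays a separate island — boundary = 35.31 mm. So its perimeter = 35.31 mm. Layer 59 (z = 5.9): the sphere: section is a regular 8-gon, circumradius = √(r²−h²) = √(5²−0.9²) = 4.918 (perimeter = 2·8·4.918·sin(180°/8) = 30.11 mm); the cone at (1.5, 15) does not reach this height (z outside [6, 19.5]); the sphere at (-2, 7): section is a regular 8-gon, circumradius = √(r²−h²) = √(3²−2.1²) = 2.142 (perimeter = 2·8·2.142·sin(180°/8) = 13.12 mm); Combining (union): the 2 present regions are separate (no shared area or edge), so areas and boundary lengths simply add and each stays a separate island — boundary = 43.23 mm. So its perimeter = 43.23 mm. Layer 59 is larger (43.23 vs 35.31 mm).

layer 59 (z = 5.9 mm)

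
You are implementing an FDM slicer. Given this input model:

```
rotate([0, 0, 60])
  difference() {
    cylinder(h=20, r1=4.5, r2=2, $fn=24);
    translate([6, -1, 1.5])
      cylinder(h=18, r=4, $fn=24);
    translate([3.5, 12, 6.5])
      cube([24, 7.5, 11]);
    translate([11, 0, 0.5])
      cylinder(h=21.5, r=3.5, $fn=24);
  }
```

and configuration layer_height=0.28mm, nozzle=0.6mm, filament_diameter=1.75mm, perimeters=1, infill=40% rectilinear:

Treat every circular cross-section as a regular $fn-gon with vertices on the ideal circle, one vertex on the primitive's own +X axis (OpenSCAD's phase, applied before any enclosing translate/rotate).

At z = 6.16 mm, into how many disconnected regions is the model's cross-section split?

1

At z = 6.16 mm: the cone: at t=0.308 of its height the radius interpolates to r₁+(r₂−r₁)t = 3.730, giving a regular 24-gon of that circumradius; the cylinder at (6, -1): section is a regular 24-gon, circumradius r=4; the cube at (3.5, 12) is absent (z outside [6.5, 17.5]); the r=3.5 cylinder at (11, 0) contributes a regular 24-gon of circumradius 3.5; After the difference (first − rest): starting from the cone, the r=4 cylinder at (6, -1) partially overlaps it — only the 5.13 mm² overlap (of its 49.69 mm²) is removed, clipping the outline; the r=3.5 cylinder at (11, 0) misses the remaining region (no effect) — 1 connected region; (whole slice rotated 60° about Z — lengths, areas and connectivity unchanged). The result has 1 disconnected region.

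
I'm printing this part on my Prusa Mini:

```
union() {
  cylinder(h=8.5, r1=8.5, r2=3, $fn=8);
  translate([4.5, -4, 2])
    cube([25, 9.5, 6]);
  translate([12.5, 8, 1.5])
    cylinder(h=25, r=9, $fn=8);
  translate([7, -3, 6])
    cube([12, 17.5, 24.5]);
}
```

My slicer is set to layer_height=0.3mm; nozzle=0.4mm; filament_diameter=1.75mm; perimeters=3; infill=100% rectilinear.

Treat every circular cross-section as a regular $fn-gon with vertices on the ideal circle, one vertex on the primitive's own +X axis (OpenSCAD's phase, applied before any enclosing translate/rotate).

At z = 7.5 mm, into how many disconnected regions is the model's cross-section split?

2

At z = 7.5 mm: the cone: at t=0.882 of its height the radius interpolates to r₁+(r₂−r₁)t = 3.647, giving a regular 8-gon of that circumradius; the cube at (4.5, -4) (footprint 25×9.5) is included at this height; the cylinder at (12.5, 8): section is a regular 8-gon, circumradius r=9; the cube at (7, -3) is present — its section is the full 12×17.5 rectangle; Taking the union: the regions partially overlap (shared area 282.08 mm²), so overlapping operands fuse into one piece — 2 connected regions. The result has 2 disconnected regions.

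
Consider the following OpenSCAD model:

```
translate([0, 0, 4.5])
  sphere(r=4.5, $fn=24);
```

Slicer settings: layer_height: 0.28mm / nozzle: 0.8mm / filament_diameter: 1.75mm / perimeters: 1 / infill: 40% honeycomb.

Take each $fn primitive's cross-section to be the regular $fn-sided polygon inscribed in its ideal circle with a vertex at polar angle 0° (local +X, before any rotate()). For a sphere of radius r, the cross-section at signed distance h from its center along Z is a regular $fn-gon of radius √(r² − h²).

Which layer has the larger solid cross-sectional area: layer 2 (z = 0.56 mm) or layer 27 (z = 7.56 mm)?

Layer 2 (z = 0.56): the r=4.5 sphere contributes a regular 24-gon of circumradius √(4.5²−3.94²) = 2.174 (area = (24/2)·2.174²·sin(360°/24) = 14.68 mm²). So its area = 14.68 mm². Layer 27 (z = 7.56): the sphere: section is a regular 24-gon, circumradius = √(r²−h²) = √(4.5²−3.06²) = 3.299 (area = (24/2)·3.299²·sin(360°/24) = 33.81 mm²). So its area = 33.81 mm². Layer 27 is larger (33.81 vs 14.68 mm²).

layer 27 (z = 7.56 mm)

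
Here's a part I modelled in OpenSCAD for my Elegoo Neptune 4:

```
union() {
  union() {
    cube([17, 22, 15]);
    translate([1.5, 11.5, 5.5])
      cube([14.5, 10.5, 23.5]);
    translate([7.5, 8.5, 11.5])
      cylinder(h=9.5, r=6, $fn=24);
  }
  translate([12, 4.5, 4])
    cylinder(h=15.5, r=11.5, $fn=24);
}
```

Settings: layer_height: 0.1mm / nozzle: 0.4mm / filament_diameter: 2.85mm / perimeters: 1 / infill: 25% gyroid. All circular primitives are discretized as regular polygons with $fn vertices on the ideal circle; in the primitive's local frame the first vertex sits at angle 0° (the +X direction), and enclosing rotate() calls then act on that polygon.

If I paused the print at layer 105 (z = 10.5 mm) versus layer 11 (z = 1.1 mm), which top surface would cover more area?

layer 105 (z = 10.5 mm)

Layer 105 (z = 10.5): the cube is present — its section is the full 17×22 rectangle (area 374.00 mm²); the cube at (1.5, 11.5) is present — its section is the full 14.5×10.5 rectangle (area 152.25 mm²); the cylinder at (7.5, 8.5) does not reach this height (z outside [11.5, 21]); Combining (union): the 14.5×10.5 cube at (1.5, 11.5) lies entirely inside the 17×22 cube, so the union is just the 17×22 cube — area = 374.00 mm²; the cylinder at (12, 4.5): section is a regular 24-gon, circumradius r=11.5 (area = (24/2)·11.500²·sin(360°/24) = 410.75 mm²); Combining (union): the regions partially overlap — summed areas 784.75 mm² minus the doubly-counted overlap 230.55 mm² gives 554.19 mm² — area = 554.19 mm². So its area = 554.19 mm². Layer 11 (z = 1.1): the cube (footprint 17×22) is included at this height (area 374.00 mm²); the cube at (1.5, 11.5) is absent (z outside [5.5, 29]); the cylinder at (7.5, 8.5) is not intersected at this z (z outside [11.5, 21]); Merging all regions: only the 17×22 cube is present, so the union is just that shape — area = 374.00 mm²; the cylinder at (12, 4.5) is not intersected at this z (z outside [4, 19.5]); Combining (union): only the result so far is present, so the union is just that shape — area = 374.00 mm². So its area = 374.00 mm². Layer 105 is larger (554.19 vs 374.00 mm²).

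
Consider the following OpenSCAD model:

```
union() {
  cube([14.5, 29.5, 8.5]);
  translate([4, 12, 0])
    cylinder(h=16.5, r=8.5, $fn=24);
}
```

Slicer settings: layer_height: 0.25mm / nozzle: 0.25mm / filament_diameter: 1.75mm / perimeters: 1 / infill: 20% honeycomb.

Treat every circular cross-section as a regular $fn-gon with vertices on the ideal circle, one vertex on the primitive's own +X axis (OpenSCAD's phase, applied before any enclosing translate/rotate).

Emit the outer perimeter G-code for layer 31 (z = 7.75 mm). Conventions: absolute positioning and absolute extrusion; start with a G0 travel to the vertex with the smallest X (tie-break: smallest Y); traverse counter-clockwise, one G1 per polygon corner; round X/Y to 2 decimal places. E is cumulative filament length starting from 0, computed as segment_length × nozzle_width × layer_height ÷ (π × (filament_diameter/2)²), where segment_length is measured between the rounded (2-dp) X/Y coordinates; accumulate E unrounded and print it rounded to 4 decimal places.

G0 X-4.50 Y12.00 Z7.75
G1 X-4.21 Y9.80 E0.0577
G1 X-3.36 Y7.75 E0.1153
G1 X-2.01 Y5.99 E0.1730
G1 X-0.25 Y4.64 E0.2306
G1 X0.00 Y4.54 E0.2376
G1 X0.00 Y0.00 E0.3556
G1 X14.50 Y0.00 E0.7323
G1 X14.50 Y29.50 E1.4989
G1 X0.00 Y29.50 E1.8757
G1 X0.00 Y19.46 E2.1365
G1 X-0.25 Y19.36 E2.1435
G1 X-2.01 Y18.01 E2.2012
G1 X-3.36 Y16.25 E2.2588
G1 X-4.21 Y14.20 E2.3165
G1 X-4.50 Y12.00 E2.3741

At z = 7.75 mm: the cube (footprint 14.5×29.5) is included at this height; the r=8.5 cylinder at (4, 12) gives a regular 24-gon of circumradius 8.5 (constant along its height); Taking the union: the regions partially overlap (shared area 177.18 mm²), so overlapping operands fuse into one piece — 1 connected region. The outline is a single polygon with 15 vertices. Extrusion per mm of travel: 0.25 × 0.25 / (π × 0.875²) = 0.025984. Accumulating E over each segment gives final E = 2.3741.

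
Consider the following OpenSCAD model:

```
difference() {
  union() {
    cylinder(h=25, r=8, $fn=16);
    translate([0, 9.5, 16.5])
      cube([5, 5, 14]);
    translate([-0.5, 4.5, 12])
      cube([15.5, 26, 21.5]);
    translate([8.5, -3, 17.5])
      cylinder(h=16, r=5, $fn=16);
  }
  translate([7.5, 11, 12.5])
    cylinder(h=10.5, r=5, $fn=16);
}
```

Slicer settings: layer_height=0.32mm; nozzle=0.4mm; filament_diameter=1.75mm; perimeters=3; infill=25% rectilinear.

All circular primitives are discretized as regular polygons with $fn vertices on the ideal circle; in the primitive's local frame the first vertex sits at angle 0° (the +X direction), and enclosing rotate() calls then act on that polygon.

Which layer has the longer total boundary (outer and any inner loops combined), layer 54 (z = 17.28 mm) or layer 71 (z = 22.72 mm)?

layer 71 (z = 22.72 mm)

Layer 54 (z = 17.28): the cylinder: section is a regular 16-gon, circumradius r=8 (perimeter = 2·16·8.000·sin(180°/16) = 49.94 mm); the cube at (0, 9.5) (footprint 5×5) is included at this height (perimeter 20.00 mm); the cube at (-0.5, 4.5) (footprint 15.5×26) is included at this height (perimeter 83.00 mm); the cylinder at (8.5, -3) is not intersected at this z (z outside [17.5, 33.5]); Merging all regions: the regions partially overlap (shared area 42.21 mm²), so the edge portions inside another operand are dropped and the merged outline is re-measured after clipping — boundary = 114.47 mm; the cylinder at (7.5, 11): section is a regular 16-gon, circumradius r=5 (perimeter = 2·16·5.000·sin(180°/16) = 31.21 mm); Subtracting the remaining from the first: starting from that combined region, the r=5 cylinder at (7.5, 11) lies wholly inside it (removes its full 76.54 mm² and its 31.21 mm outline becomes a hole wall) — boundary (outer + 1 inner loop) = 145.68 mm. So its perimeter = 145.68 mm. Layer 71 (z = 22.72): the cylinder: section is a regular 16-gon, circumradius r=8 (perimeter = 2·16·8.000·sin(180°/16) = 49.94 mm); the 5×5 cube at (0, 9.5) contributes its full rectangle (perimeter 20.00 mm); the cube at (-0.5, 4.5) (footprint 15.5×26) is included at this height (perimeter 83.00 mm); the r=5 cylinder at (8.5, -3) contributes a regular 16-gon of circumradius 5 (perimeter = 2·16·5.000·sin(180°/16) = 31.21 mm); Combining (union): the regions partially overlap (shared area 65.26 mm²), so the edge portions inside another operand are dropped and the merged outline is re-measured after clipping — boundary = 126.03 mm; the cylinder at (7.5, 11): section is a regular 16-gon, circumradius r=5 (perimeter = 2·16·5.000·sin(180°/16) = 31.21 mm); Taking the first minus the rest: starting from that combined region, the r=5 cylinder at (7.5, 11) lies wholly inside it (removes its full 76.54 mm² and its 31.21 mm outline becomes a hole wall) — boundary (outer + 1 inner loop) = 157.25 mm. So its perimeter = 157.25 mm. Layer 71 is larger (157.25 vs 145.68 mm).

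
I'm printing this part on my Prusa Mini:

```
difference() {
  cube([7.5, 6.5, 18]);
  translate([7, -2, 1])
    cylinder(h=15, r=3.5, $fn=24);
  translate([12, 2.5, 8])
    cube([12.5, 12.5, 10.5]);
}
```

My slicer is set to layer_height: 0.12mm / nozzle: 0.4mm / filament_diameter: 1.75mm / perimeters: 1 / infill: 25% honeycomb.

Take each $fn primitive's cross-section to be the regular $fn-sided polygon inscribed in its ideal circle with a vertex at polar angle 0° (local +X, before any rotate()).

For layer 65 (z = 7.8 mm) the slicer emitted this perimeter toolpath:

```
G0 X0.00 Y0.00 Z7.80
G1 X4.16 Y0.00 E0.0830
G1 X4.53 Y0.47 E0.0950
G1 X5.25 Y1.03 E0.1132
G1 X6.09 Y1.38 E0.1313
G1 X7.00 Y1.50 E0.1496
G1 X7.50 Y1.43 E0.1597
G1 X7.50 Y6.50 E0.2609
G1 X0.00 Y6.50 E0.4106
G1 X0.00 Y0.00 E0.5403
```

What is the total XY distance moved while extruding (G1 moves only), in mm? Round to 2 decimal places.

27.07 mm

Sum the Euclidean lengths of each G1 segment: total = 27.07 mm.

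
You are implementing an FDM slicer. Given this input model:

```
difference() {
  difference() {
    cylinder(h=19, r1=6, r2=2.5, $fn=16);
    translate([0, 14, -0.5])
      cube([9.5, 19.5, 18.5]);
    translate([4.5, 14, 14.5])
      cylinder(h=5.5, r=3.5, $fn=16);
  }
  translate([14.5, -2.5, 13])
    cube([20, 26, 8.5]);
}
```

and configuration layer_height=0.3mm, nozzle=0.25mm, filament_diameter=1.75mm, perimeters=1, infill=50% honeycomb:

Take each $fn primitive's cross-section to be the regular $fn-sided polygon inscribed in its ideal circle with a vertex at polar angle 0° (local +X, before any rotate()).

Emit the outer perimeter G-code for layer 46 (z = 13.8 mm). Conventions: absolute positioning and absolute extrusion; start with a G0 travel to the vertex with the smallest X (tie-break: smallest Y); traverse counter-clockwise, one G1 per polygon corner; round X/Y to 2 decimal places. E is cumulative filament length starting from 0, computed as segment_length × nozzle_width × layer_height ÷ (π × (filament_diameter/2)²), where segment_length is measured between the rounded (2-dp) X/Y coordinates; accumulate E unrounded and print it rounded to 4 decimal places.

G0 X-3.46 Y0.00 Z13.80
G1 X-3.19 Y-1.32 E0.0420
G1 X-2.45 Y-2.45 E0.0841
G1 X-1.32 Y-3.19 E0.1262
G1 X0.00 Y-3.46 E0.1683
G1 X1.32 Y-3.19 E0.2103
G1 X2.45 Y-2.45 E0.2524
G1 X3.19 Y-1.32 E0.2945
G1 X3.46 Y0.00 E0.3365
G1 X3.19 Y1.32 E0.3785
G1 X2.45 Y2.45 E0.4206
G1 X1.32 Y3.19 E0.4628
G1 X0.00 Y3.46 E0.5048
G1 X-1.32 Y3.19 E0.5468
G1 X-2.45 Y2.45 E0.5889
G1 X-3.19 Y1.32 E0.6310
G1 X-3.46 Y0.00 E0.6730

At z = 13.8 mm: the cone (r1=6→r2=2.5) has section circumradius 3.458 here — a regular 16-gon; the 9.5×19.5 cube at (0, 14) contributes its full rectangle; the cylinder at (4.5, 14) is not intersected at this z (z outside [14.5, 20]); Subtracting the remaining from the first: starting from the cone, the 9.5×19.5 cube at (0, 14) misses the remaining region (no effect) — 1 connected region; the 20×26 cube at (14.5, -2.5) contributes its full rectangle; Subtracting the remaining from the first: starting from that combined region, the 20×26 cube at (14.5, -2.5) misses the remaining region (no effect) — 1 connected region. The outline is a single polygon with 16 vertices. Extrusion per mm of travel: 0.25 × 0.3 / (π × 0.875²) = 0.031181. Accumulating E over each segment gives final E = 0.6730.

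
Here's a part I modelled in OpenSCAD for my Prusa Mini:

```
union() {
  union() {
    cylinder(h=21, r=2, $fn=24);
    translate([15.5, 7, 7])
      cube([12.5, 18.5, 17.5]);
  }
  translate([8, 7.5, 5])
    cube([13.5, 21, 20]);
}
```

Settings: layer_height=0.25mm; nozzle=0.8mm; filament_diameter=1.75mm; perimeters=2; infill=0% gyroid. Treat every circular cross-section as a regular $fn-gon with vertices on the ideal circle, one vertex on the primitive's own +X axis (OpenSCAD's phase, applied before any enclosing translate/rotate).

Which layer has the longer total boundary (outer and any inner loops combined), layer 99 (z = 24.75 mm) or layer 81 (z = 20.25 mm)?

layer 81 (z = 20.25 mm)

Layer 99 (z = 24.75): the cylinder does not reach this height (z outside [0, 21]); the cube at (15.5, 7) is not intersected at this z (z outside [7, 24.5]); Merging all regions: nothing is present at this height; the cube at (8, 7.5) is present — its section is the full 13.5×21 rectangle (perimeter 69.00 mm); Taking the union: only the 13.5×21 cube at (8, 7.5) is present, so the union is just that shape — boundary = 69.00 mm. So its perimeter = 69.00 mm. Layer 81 (z = 20.25): the cylinder: section is a regular 24-gon, circumradius r=2 (perimeter = 2·24·2.000·sin(180°/24) = 12.53 mm); the cube at (15.5, 7) is present — its section is the full 12.5×18.5 rectangle (perimeter 62.00 mm); Taking the union: the 2 present regions are separate (no shared area or edge), so areas and boundary lengths simply add and each stays a separate island — boundary = 74.53 mm; the 13.5×21 cube at (8, 7.5) contributes its full rectangle (perimeter 69.00 mm); Merging all regions: the regions partially overlap (shared area 108.00 mm²), so the edge portions inside another operand are dropped and the merged outline is re-measured after clipping — boundary = 95.53 mm. So its perimeter = 95.53 mm. Layer 81 is larger (95.53 vs 69.00 mm).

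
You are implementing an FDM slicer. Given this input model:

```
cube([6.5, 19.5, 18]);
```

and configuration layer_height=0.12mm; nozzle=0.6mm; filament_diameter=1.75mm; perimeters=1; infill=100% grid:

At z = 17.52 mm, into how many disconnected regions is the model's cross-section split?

At z = 17.52 mm: the 6.5×19.5 cube contributes its full rectangle. The result has 1 disconnected region.

1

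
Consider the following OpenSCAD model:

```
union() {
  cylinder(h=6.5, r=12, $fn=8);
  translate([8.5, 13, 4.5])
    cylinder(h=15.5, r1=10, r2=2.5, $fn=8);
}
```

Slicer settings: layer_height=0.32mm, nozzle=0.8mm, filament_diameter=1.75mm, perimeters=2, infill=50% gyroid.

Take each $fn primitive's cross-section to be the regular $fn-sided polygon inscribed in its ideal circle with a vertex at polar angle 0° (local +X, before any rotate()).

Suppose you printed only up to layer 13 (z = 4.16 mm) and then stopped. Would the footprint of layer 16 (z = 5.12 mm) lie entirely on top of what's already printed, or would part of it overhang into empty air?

Compare the two slices. At z = 4.16: the cylinder: section is a regular 8-gon, circumradius r=12 (area = (8/2)·12.000²·sin(360°/8) = 407.29 mm²); the cone at (8.5, 13) is absent (z outside [4.5, 20]); Combining (union): only the r=12 cylinder is present, so the union is just that shape — area = 407.29 mm². At z = 5.12: the r=12 cylinder gives a regular 8-gon of circumradius 12 (constant along its height) (area = (8/2)·12.000²·sin(360°/8) = 407.29 mm²); the cone at (8.5, 13) contributes a regular 8-gon of circumradius 9.700 (interpolated between r1=10 and r2=2.5 at t=0.040) (area = (8/2)·9.700²·sin(360°/8) = 266.13 mm²); Combining (union): the regions partially overlap — summed areas 673.42 mm² minus the doubly-counted overlap 46.65 mm² gives 626.77 mm² — area = 626.77 mm². Checking containment: at z = 5.12 the cross-section extends beyond the z = 4.16 cross-section by about 219.47 mm².

part overhangs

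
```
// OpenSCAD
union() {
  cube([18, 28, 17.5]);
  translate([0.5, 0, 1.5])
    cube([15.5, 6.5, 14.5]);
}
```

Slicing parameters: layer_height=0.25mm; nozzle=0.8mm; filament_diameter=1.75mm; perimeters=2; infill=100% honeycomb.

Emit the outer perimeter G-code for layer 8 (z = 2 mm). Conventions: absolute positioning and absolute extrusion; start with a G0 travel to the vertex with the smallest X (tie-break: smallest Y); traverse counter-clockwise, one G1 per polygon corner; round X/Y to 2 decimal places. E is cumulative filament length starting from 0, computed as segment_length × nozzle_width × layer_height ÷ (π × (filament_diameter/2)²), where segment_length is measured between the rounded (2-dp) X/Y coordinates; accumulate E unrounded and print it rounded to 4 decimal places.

At z = 2 mm: the cube (footprint 18×28) is included at this height; the 15.5×6.5 cube at (0.5, 0) contributes its full rectangle; Taking the union: the 15.5×6.5 cube at (0.5, 0) lies entirely inside the 18×28 cube, so the union is just the 18×28 cube — 1 connected region. The outline is a single polygon with 4 vertices. Extrusion per mm of travel: 0.8 × 0.25 / (π × 0.875²) = 0.083150. Accumulating E over each segment gives final E = 7.6498.

G0 X0.00 Y0.00 Z2.00
G1 X18.00 Y0.00 E1.4967
G1 X18.00 Y28.00 E3.8249
G1 X0.00 Y28.00 E5.3216
G1 X0.00 Y0.00 E7.6498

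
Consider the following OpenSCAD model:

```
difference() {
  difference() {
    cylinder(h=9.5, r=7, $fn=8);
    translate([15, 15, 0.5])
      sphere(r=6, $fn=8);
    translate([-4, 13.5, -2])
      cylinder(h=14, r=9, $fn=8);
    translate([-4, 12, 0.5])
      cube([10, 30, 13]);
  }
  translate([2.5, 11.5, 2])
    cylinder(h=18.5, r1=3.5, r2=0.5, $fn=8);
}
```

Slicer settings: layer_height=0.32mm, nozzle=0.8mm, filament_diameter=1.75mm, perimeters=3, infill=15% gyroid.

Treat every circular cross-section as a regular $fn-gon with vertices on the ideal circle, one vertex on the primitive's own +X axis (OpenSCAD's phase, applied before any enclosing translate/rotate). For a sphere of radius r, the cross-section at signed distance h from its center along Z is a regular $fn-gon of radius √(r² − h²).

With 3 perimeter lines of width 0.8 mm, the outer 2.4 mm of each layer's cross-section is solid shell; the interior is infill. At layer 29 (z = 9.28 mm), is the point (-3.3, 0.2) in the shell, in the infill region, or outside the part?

infill

At z = 9.28 mm: the r=7 cylinder contributes a regular 8-gon of circumradius 7; the sphere at (15, 15) does not reach this height (|z−center|=8.780 > r=6); the r=9 cylinder at (-4, 13.5) contributes a regular 8-gon of circumradius 9; the 10×30 cube at (-4, 12) contributes its full rectangle; Taking the first minus the rest: starting from the r=7 cylinder, the r=9 cylinder at (-4, 13.5) partially overlaps it — only the 4.23 mm² overlap (of its 229.10 mm²) is removed, clipping the outline; the 10×30 cube at (-4, 12) misses the remaining region (no effect) — 1 connected region; the cone at (2.5, 11.5) contributes a regular 8-gon of circumradius 2.319 (interpolated between r1=3.5 and r2=0.5 at t=0.394); Subtracting the remaining from the first: starting from that combined region, the cone at (2.5, 11.5) misses the remaining region (no effect) — 1 connected region. Overall, the cross-section is a single solid region. The nearest boundary edge runs (-7.00, 0.00)→(-4.97, 4.90); distance from the point to it = 3.34 mm. The point is inside the cross-section and 3.34 mm from the nearest boundary — more than the 2.4 mm shell width (3 × 0.8), so it's in the infill interior.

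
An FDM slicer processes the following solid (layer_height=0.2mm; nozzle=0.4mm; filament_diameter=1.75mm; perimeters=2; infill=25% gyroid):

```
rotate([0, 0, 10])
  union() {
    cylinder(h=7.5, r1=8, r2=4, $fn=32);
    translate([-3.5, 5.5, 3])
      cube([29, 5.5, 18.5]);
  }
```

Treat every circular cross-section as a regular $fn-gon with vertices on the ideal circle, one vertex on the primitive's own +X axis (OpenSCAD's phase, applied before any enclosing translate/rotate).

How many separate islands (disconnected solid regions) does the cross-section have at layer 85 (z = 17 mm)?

At z = 17 mm: the cone does not reach this height (z outside [0, 7.5]); the 29×5.5 cube at (-3.5, 5.5) contributes its full rectangle; Combining (union): only the 29×5.5 cube at (-3.5, 5.5) is present, so the union is just that shape — 1 connected region; (whole slice rotated 10° about Z — lengths, areas and connectivity unchanged). Overall, the cross-section is a single solid region. Island count = 1.

1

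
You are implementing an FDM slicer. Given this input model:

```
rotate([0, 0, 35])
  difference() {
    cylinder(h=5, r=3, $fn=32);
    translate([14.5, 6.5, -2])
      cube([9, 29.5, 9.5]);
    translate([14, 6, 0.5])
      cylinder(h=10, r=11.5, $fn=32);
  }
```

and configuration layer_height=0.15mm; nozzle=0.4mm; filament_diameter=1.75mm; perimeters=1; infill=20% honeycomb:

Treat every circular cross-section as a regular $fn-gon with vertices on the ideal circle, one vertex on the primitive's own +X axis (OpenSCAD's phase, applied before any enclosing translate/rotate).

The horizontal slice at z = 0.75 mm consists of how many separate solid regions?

1

At z = 0.75 mm: the r=3 cylinder gives a regular 32-gon of circumradius 3 (constant along its height); the cube at (14.5, 6.5) is present — its section is the full 9×29.5 rectangle; the r=11.5 cylinder at (14, 6) contributes a regular 32-gon of circumradius 11.5; After the difference (first − rest): starting from the r=3 cylinder, the 9×29.5 cube at (14.5, 6.5) misses the remaining region (no effect); the r=11.5 cylinder at (14, 6) misses the remaining region (no effect) — 1 connected region; (rotated 35° about Z; rotation is an isometry so areas/perimeters/island counts are preserved). The result has 1 disconnected region.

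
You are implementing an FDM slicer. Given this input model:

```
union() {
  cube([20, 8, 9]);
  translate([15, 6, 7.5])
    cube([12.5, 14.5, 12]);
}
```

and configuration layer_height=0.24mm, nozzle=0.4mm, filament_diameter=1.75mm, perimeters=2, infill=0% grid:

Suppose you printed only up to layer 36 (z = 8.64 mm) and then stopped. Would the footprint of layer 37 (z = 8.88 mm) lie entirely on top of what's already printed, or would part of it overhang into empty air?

entirely on top

Compare the two slices. At z = 8.64: the cube is present — its section is the full 20×8 rectangle (area 160.00 mm²); the cube at (15, 6) (footprint 12.5×14.5) is included at this height (area 181.25 mm²); Taking the union: the regions partially overlap — summed areas 341.25 mm² minus the doubly-counted overlap 10.00 mm² gives 331.25 mm² — area = 331.25 mm². At z = 8.88: the cube (footprint 20×8) is included at this height (area 160.00 mm²); the cube at (15, 6) (footprint 12.5×14.5) is included at this height (area 181.25 mm²); Merging all regions: the regions partially overlap — summed areas 341.25 mm² minus the doubly-counted overlap 10.00 mm² gives 331.25 mm² — area = 331.25 mm². Checking containment: the cross-section at z = 8.88 is a subset of the cross-section at z = 8.64.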